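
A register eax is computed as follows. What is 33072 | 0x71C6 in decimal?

61942

33072 = 1000000100110000
0x71C6 = 0111000111000110
 OR → 1111000111110110 = 61942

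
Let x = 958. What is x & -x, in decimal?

2

x = 1110111110 = 958
-x (two's complement) = …0001000010
AND   = 0000000010 = 2
(x & -x isolates the lowest set bit of x.)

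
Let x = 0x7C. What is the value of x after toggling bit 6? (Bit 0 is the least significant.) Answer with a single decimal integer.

60

x = 001111100
bit 6 is currently 1; toggle it via x ^ (1 << 6) = x ^ 64
→ 000111100 = 60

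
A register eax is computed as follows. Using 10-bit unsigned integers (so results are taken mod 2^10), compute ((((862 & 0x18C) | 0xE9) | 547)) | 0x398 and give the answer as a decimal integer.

1023

862 = 1101011110
0x18C = 0110001100
→ & → 0100001100 = 268
0xE9 = 0011101001
→ | → 0111101101 = 493
547 = 1000100011
→ | → 1111101111 = 1007
0x398 = 1110011000
→ | → 1111111111 = 1023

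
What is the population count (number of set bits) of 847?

7

847 = 1101001111
Count the 1s: 1 + 1 + 1 + 1 + 1 + 1 + 1 = 7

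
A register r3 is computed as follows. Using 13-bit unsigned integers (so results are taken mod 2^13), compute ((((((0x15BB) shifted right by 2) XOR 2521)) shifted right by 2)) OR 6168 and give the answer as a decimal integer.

6973

0x15BB = 1010110111011
→ shifted right by 2 → 0010101101110 = 1390
2521 = 0100111011001
→ XOR → 0110010110111 = 3255
→ shifted right by 2 → 0001100101101 = 813
6168 = 1100000011000
→ OR → 1101100111101 = 6973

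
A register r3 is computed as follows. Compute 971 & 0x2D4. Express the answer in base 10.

971 = 1111001011
0x2D4 = 1011010100
AND → 1011000000 = 704

704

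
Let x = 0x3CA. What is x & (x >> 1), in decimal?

x = 1111001010 = 970
x>>1 = 0111100101
AND  = 0111000000 = 448
(x & (x >> 1) has a 1 wherever x has two consecutive 1 bits.)

448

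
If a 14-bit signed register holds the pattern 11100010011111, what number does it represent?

-1889

pattern = 11100010011111 (MSB is 1 ⇒ negative)
Invert: 00011101100000, add 1 → 00011101100001 = 1889, so the value is -1889.
(Equivalently: 14495 - 2^14 = 14495 - 16384 = -1889.)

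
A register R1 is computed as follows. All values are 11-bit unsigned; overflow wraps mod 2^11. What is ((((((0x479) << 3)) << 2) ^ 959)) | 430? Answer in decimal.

1471

0x479 = 10001111001
→ << 3 (mod 2^11) → 01111001000 = 968
→ << 2 (mod 2^11) → 11100100000 = 1824
959 = 01110111111
→ ^ → 10010011111 = 1183
430 = 00110101110
→ | → 10110111111 = 1471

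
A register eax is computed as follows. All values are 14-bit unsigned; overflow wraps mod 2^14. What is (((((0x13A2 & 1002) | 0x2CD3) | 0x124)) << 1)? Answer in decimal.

0x13A2 = 01001110100010
1002 = 00001111101010
→ & → 00001110100010 = 930
0x2CD3 = 10110011010011
→ | → 10111111110011 = 12275
0x124 = 00000100100100
→ | → 10111111110111 = 12279
→ << 1 (mod 2^14) → 01111111101110 = 8174

8174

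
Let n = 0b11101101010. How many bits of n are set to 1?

7

n = 11101101010
Count the 1s: 1 + 1 + 1 + 1 + 1 + 1 + 1 = 7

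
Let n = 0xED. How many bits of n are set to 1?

6

0xED = 11101101
Count the 1s: 1 + 1 + 1 + 1 + 1 + 1 = 6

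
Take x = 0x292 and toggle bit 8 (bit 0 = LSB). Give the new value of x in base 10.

x = 01010010010
bit 8 is currently 0; toggle it via x ^ (1 << 8) = x ^ 256
→ 01110010010 = 914

914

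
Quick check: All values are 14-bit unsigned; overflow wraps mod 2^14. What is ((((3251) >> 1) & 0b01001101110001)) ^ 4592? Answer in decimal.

5025

3251 = 00110010110011
→ >> 1 → 00011001011001 = 1625
0b01001101110001 = 01001101110001
→ & → 00001001010001 = 593
4592 = 01000111110000
→ ^ → 01001110100001 = 5025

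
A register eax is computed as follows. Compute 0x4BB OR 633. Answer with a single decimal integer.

0x4BB = 10010111011
633 = 01001111001
 OR → 11011111011 = 1787

1787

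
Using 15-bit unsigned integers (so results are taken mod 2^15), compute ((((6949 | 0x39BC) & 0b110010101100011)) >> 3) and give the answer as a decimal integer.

1060

6949 = 001101100100101
0x39BC = 011100110111100
→ | → 011101110111101 = 15293
0b110010101100011 = 110010101100011
→ & → 010000100100001 = 8481
→ >> 3 → 000010000100100 = 1060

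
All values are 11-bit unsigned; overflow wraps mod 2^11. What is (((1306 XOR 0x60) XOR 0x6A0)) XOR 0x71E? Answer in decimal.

1220

1306 = 10100011010
0x60 = 00001100000
→ XOR → 10101111010 = 1402
0x6A0 = 11010100000
→ XOR → 01111011010 = 986
0x71E = 11100011110
→ XOR → 10011000100 = 1220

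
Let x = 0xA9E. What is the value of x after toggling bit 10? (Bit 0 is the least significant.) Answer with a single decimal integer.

x = 0101010011110
bit 10 is currently 0; toggle it via x ^ (1 << 10) = x ^ 1024
→ 0111010011110 = 3742

3742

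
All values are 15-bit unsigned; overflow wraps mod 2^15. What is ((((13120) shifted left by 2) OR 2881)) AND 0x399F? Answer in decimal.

2305

13120 = 011001101000000
→ shifted left by 2 (mod 2^15) → 100110100000000 = 19712
2881 = 000101101000001
→ OR → 100111101000001 = 20289
0x399F = 011100110011111
→ AND → 000100100000001 = 2305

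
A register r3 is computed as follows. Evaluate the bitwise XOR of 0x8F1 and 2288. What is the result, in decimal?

1

0x8F1 = 100011110001
2288 = 100011110000
XOR → 000000000001 = 1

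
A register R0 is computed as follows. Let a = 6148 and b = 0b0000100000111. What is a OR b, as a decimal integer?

6148 = 1100000000100
b = 0000100000111
 OR → 1100100000111 = 6407

6407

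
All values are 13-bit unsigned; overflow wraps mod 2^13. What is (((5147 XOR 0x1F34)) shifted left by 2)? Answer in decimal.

5147 = 1010000011011
0x1F34 = 1111100110100
→ XOR → 0101100101111 = 2863
→ shifted left by 2 (mod 2^13) → 0110010111100 = 3260

3260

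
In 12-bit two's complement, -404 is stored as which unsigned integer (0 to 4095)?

3692

404 in 12 bits: 000110010100
Invert: 111001101011
Add 1:  111001101100 = 3692
(Check: 2^12 - 404 = 4096 - 404 = 3692.)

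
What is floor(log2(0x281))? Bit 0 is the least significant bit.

0x281 = 1010000001
The topmost 1 is at position 9 (since 2^9 = 512 ≤ 641 < 1024).

9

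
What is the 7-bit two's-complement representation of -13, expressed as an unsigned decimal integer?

13 in 7 bits: 0001101
Invert: 1110010
Add 1:  1110011 = 115
(Check: 2^7 - 13 = 128 - 13 = 115.)

115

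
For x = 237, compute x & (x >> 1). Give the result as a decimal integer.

x = 11101101 = 237
x>>1 = 01110110
AND  = 01100100 = 100
(x & (x >> 1) has a 1 wherever x has two consecutive 1 bits.)

100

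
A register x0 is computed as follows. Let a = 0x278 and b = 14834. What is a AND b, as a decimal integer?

112

0x278 = 00001001111000
14834 = 11100111110010
AND → 00000001110000 = 112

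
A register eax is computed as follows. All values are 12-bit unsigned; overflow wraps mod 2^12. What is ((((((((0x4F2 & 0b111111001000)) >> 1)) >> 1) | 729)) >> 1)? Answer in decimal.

508

0x4F2 = 010011110010
0b111111001000 = 111111001000
→ & → 010011000000 = 1216
→ >> 1 → 001001100000 = 608
→ >> 1 → 000100110000 = 304
729 = 001011011001
→ | → 001111111001 = 1017
→ >> 1 → 000111111100 = 508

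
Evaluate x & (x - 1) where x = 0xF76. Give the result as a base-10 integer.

3956

x = 111101110110 = 3958
x - 1 = 111101110101
AND   = 111101110100 = 3956
(x & (x - 1) clears the lowest set bit of x.)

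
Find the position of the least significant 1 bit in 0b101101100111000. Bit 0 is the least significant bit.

3

0b101101100111000 = 101101100111000
Trailing zeros: 3, so the lowest set bit is bit 3 (value 8).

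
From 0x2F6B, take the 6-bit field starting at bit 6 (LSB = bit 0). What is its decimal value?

61

v = 010111101101011
Shift right by 6: 010111101
Mask low 6 bits: 111101 = 61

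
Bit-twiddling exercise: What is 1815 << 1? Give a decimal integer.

3630

1815 = 011100010111
shift left by 1 → 111000101110 = 3630
(equivalently, 1815 × 2^1 = 1815 × 2)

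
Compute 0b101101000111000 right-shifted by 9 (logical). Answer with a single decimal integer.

45

x = 101101000111000
shift right by 9 → 000000000101101 = 45
(equivalently, floor(23096 / 512))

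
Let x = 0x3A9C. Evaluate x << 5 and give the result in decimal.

480128

0x3A9C = 0000011101010011100
shift left by 5 → 1110101001110000000 = 480128
(equivalently, 15004 × 2^5 = 15004 × 32)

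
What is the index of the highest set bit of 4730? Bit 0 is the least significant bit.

12

4730 = 1001001111010
The topmost 1 is at position 12 (since 2^12 = 4096 ≤ 4730 < 8192).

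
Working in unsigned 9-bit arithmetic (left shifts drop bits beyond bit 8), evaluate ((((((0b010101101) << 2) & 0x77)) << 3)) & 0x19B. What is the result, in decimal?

0b010101101 = 010101101
→ << 2 (mod 2^9) → 010110100 = 180
0x77 = 001110111
→ & → 000110100 = 52
→ << 3 (mod 2^9) → 110100000 = 416
0x19B = 110011011
→ & → 110000000 = 384

384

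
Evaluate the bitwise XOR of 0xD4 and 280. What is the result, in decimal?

0xD4 = 011010100
280 = 100011000
XOR → 111001100 = 460

460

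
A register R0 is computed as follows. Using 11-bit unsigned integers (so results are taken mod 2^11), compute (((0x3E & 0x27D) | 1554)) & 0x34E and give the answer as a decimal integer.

0x3E = 00000111110
0x27D = 01001111101
→ & → 00000111100 = 60
1554 = 11000010010
→ | → 11000111110 = 1598
0x34E = 01101001110
→ & → 01000001110 = 526

526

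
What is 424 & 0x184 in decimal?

424 = 110101000
0x184 = 110000100
AND → 110000000 = 384

384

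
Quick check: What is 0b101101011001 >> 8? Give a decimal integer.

x = 101101011001
shift right by 8 → 000000001011 = 11
(equivalently, floor(2905 / 256))

11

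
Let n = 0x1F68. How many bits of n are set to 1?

0x1F68 = 1111101101000
Count the 1s: 1 + 1 + 1 + 1 + 1 + 1 + 1 + 1 = 8

8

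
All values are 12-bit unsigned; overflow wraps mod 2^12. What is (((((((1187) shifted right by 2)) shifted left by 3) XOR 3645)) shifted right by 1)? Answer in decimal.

958

1187 = 010010100011
→ shifted right by 2 → 000100101000 = 296
→ shifted left by 3 (mod 2^12) → 100101000000 = 2368
3645 = 111000111101
→ XOR → 011101111101 = 1917
→ shifted right by 1 → 001110111110 = 958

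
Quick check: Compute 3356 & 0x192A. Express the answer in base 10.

3356 = 0110100011100
0x192A = 1100100101010
AND → 0100100001000 = 2312

2312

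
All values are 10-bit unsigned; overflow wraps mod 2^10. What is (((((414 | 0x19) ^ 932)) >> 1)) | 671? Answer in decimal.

414 = 0110011110
0x19 = 0000011001
→ | → 0110011111 = 415
932 = 1110100100
→ ^ → 1000111011 = 571
→ >> 1 → 0100011101 = 285
671 = 1010011111
→ | → 1110011111 = 927

927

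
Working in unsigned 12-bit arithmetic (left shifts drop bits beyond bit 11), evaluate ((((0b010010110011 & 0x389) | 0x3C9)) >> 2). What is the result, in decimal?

242

0b010010110011 = 010010110011
0x389 = 001110001001
→ & → 000010000001 = 129
0x3C9 = 001111001001
→ | → 001111001001 = 969
→ >> 2 → 000011110010 = 242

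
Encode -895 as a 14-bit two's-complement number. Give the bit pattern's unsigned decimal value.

15489

895 in 14 bits: 00001101111111
Invert: 11110010000000
Add 1:  11110010000001 = 15489
(Check: 2^14 - 895 = 16384 - 895 = 15489.)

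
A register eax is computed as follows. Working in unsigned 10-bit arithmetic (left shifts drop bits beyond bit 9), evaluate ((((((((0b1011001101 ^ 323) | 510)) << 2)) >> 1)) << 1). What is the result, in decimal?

1016

0b1011001101 = 1011001101
323 = 0101000011
→ ^ → 1110001110 = 910
510 = 0111111110
→ | → 1111111110 = 1022
→ << 2 (mod 2^10) → 1111111000 = 1016
→ >> 1 → 0111111100 = 508
→ << 1 (mod 2^10) → 1111111000 = 1016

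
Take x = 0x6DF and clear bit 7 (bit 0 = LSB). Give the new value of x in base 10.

1631

x = 0011011011111
bit 7 is currently 1; clear it via x & ~(1 << 7) = x & ~128
→ 0011001011111 = 1631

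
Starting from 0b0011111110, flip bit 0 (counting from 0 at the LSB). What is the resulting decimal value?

x = 0011111110
bit 0 is currently 0; toggle it via x ^ (1 << 0) = x ^ 1
→ 0011111111 = 255

255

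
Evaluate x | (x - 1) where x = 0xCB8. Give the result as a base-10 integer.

x = 110010111000 = 3256
x - 1 = 110010110111
OR    = 110010111111 = 3263
(x | (x - 1) sets all bits below the lowest set bit.)

3263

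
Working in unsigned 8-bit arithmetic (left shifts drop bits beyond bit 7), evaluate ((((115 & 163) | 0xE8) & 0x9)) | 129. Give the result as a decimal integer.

115 = 01110011
163 = 10100011
→ & → 00100011 = 35
0xE8 = 11101000
→ | → 11101011 = 235
0x9 = 00001001
→ & → 00001001 = 9
129 = 10000001
→ | → 10001001 = 137

137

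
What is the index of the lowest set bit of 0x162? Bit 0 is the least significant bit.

0x162 = 101100010
Trailing zeros: 1, so the lowest set bit is bit 1 (value 2).

1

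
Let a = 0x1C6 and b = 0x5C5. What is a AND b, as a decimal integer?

452

0x1C6 = 00111000110
0x5C5 = 10111000101
AND → 00111000100 = 452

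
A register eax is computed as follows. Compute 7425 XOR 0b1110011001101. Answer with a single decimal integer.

7425 = 1110100000001
b = 1110011001101
XOR → 0000111001100 = 460

460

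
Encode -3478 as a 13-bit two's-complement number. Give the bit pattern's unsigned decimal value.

3478 in 13 bits: 0110110010110
Invert: 1001001101001
Add 1:  1001001101010 = 4714
(Check: 2^13 - 3478 = 8192 - 3478 = 4714.)

4714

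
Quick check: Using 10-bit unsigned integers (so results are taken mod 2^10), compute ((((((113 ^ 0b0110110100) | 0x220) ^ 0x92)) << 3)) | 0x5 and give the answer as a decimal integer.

113 = 0001110001
0b0110110100 = 0110110100
→ ^ → 0111000101 = 453
0x220 = 1000100000
→ | → 1111100101 = 997
0x92 = 0010010010
→ ^ → 1101110111 = 887
→ << 3 (mod 2^10) → 1110111000 = 952
0x5 = 0000000101
→ | → 1110111101 = 957

957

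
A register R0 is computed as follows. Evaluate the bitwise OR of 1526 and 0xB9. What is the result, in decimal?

1535

1526 = 10111110110
0xB9 = 00010111001
 OR → 10111111111 = 1535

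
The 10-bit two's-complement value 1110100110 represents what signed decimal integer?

-90

pattern = 1110100110 (MSB is 1 ⇒ negative)
Invert: 0001011001, add 1 → 0001011010 = 90, so the value is -90.
(Equivalently: 934 - 2^10 = 934 - 1024 = -90.)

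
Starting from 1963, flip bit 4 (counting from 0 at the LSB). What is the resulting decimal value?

x = 011110101011
bit 4 is currently 0; toggle it via x ^ (1 << 4) = x ^ 16
→ 011110111011 = 1979

1979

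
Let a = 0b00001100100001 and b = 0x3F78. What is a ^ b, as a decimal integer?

a = 00001100100001
0x3F78 = 11111101111000
XOR → 11110001011001 = 15449

15449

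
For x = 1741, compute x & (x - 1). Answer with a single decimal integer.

x = 11011001101 = 1741
x - 1 = 11011001100
AND   = 11011001100 = 1740
(x & (x - 1) clears the lowest set bit of x.)

1740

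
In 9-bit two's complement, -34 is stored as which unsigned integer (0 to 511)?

34 in 9 bits: 000100010
Invert: 111011101
Add 1:  111011110 = 478
(Check: 2^9 - 34 = 512 - 34 = 478.)

478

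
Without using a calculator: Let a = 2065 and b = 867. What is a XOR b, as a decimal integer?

2930

2065 = 100000010001
867 = 001101100011
XOR → 101101110010 = 2930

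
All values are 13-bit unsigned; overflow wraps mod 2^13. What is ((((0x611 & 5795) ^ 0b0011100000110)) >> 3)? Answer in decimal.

0x611 = 0011000010001
5795 = 1011010100011
→ & → 0011000000001 = 1537
0b0011100000110 = 0011100000110
→ ^ → 0000100000111 = 263
→ >> 3 → 0000000100000 = 32

32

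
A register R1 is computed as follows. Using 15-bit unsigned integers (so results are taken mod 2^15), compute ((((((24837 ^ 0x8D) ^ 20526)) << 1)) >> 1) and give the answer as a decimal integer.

12710

24837 = 110000100000101
0x8D = 000000010001101
→ ^ → 110000110001000 = 24968
20526 = 101000000101110
→ ^ → 011000110100110 = 12710
→ << 1 (mod 2^15) → 110001101001100 = 25420
→ >> 1 → 011000110100110 = 12710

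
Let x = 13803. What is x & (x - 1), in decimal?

x = 11010111101011 = 13803
x - 1 = 11010111101010
AND   = 11010111101010 = 13802
(x & (x - 1) clears the lowest set bit of x.)

13802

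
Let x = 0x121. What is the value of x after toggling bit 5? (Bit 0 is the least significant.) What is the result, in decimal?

x = 0100100001
bit 5 is currently 1; toggle it via x ^ (1 << 5) = x ^ 32
→ 0100000001 = 257

257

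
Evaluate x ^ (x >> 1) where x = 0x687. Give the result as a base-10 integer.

x = 11010000111 = 1671
x>>1 = 01101000011
XOR  = 10111000100 = 1476
(x ^ (x >> 1) gives the standard binary-reflected Gray code of x.)

1476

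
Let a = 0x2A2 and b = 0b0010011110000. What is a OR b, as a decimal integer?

1778

0x2A2 = 01010100010
b = 10011110000
 OR → 11011110010 = 1778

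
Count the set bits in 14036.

8

14036 = 11011011010100
Count the 1s: 1 + 1 + 1 + 1 + 1 + 1 + 1 + 1 = 8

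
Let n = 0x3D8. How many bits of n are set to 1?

0x3D8 = 1111011000
Count the 1s: 1 + 1 + 1 + 1 + 1 + 1 = 6

6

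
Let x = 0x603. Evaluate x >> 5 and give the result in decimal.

0x603 = 11000000011
shift right by 5 → 00000110000 = 48
(equivalently, floor(1539 / 32))

48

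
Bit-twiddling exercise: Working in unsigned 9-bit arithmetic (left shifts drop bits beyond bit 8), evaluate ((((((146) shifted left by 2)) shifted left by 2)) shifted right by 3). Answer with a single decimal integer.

36

146 = 010010010
→ shifted left by 2 (mod 2^9) → 001001000 = 72
→ shifted left by 2 (mod 2^9) → 100100000 = 288
→ shifted right by 3 → 000100100 = 36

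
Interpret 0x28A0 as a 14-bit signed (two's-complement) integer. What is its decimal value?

pattern = 10100010100000 (MSB is 1 ⇒ negative)
Invert: 01011101011111, add 1 → 01011101100000 = 5984, so the value is -5984.
(Equivalently: 10400 - 2^14 = 10400 - 16384 = -5984.)

-5984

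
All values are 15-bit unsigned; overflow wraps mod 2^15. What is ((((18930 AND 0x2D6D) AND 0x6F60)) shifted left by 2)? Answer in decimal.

18930 = 100100111110010
0x2D6D = 010110101101101
→ AND → 000100101100000 = 2400
0x6F60 = 110111101100000
→ AND → 000100101100000 = 2400
→ shifted left by 2 (mod 2^15) → 010010110000000 = 9600

9600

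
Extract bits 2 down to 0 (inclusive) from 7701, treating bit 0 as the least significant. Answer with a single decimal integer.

5

v = 1111000010101
Shift right by 0: 1111000010101
Mask low 3 bits: 101 = 5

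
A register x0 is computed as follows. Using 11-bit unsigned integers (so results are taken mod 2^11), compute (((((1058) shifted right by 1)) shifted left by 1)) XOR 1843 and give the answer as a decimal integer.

1058 = 10000100010
→ shifted right by 1 → 01000010001 = 529
→ shifted left by 1 (mod 2^11) → 10000100010 = 1058
1843 = 11100110011
→ XOR → 01100010001 = 785

785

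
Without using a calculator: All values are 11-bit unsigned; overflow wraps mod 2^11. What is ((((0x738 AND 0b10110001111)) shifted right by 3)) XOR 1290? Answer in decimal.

0x738 = 11100111000
0b10110001111 = 10110001111
→ AND → 10100001000 = 1288
→ shifted right by 3 → 00010100001 = 161
1290 = 10100001010
→ XOR → 10110101011 = 1451

1451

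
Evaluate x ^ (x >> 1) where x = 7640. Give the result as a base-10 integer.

4916

x = 1110111011000 = 7640
x>>1 = 0111011101100
XOR  = 1001100110100 = 4916
(x ^ (x >> 1) gives the standard binary-reflected Gray code of x.)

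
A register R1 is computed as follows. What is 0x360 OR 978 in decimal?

1010

0x360 = 1101100000
978 = 1111010010
 OR → 1111110010 = 1010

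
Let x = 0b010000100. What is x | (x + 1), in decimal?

x = 10000100 = 132
x + 1 = 10000101
OR    = 10000101 = 133
(x | (x + 1) sets the lowest cleared bit.)

133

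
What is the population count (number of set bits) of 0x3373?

9

0x3373 = 11001101110011
Count the 1s: 1 + 1 + 1 + 1 + 1 + 1 + 1 + 1 + 1 = 9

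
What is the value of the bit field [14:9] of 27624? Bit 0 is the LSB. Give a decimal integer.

53

v = 0110101111101000
Shift right by 9: 0110101
Mask low 6 bits: 110101 = 53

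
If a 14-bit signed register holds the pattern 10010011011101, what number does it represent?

-6947

pattern = 10010011011101 (MSB is 1 ⇒ negative)
Invert: 01101100100010, add 1 → 01101100100011 = 6947, so the value is -6947.
(Equivalently: 9437 - 2^14 = 9437 - 16384 = -6947.)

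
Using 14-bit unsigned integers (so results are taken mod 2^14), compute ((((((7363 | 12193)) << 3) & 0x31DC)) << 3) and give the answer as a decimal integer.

7363 = 01110011000011
12193 = 10111110100001
→ | → 11111111100011 = 16355
→ << 3 (mod 2^14) → 11111100011000 = 16152
0x31DC = 11000111011100
→ & → 11000100011000 = 12568
→ << 3 (mod 2^14) → 00100011000000 = 2240

2240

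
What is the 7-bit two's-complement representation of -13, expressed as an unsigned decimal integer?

115

13 in 7 bits: 0001101
Invert: 1110010
Add 1:  1110011 = 115
(Check: 2^7 - 13 = 128 - 13 = 115.)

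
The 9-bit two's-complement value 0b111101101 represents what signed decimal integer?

-19

pattern = 111101101 (MSB is 1 ⇒ negative)
Invert: 000010010, add 1 → 000010011 = 19, so the value is -19.
(Equivalently: 493 - 2^9 = 493 - 512 = -19.)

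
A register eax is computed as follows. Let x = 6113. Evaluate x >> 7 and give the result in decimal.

47

6113 = 1011111100001
shift right by 7 → 0000000101111 = 47
(equivalently, floor(6113 / 128))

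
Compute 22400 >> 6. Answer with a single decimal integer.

22400 = 101011110000000
shift right by 6 → 000000101011110 = 350
(equivalently, floor(22400 / 64))

350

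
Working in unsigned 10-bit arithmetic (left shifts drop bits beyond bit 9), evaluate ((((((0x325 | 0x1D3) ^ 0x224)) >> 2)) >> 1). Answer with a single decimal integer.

0x325 = 1100100101
0x1D3 = 0111010011
→ | → 1111110111 = 1015
0x224 = 1000100100
→ ^ → 0111010011 = 467
→ >> 2 → 0001110100 = 116
→ >> 1 → 0000111010 = 58

58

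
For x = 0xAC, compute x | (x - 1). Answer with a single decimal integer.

x = 10101100 = 172
x - 1 = 10101011
OR    = 10101111 = 175
(x | (x - 1) sets all bits below the lowest set bit.)

175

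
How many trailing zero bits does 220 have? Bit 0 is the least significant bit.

2

220 = 11011100
Trailing zeros: 2, so the lowest set bit is bit 2 (value 4).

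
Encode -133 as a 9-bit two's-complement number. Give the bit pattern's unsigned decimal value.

379

133 in 9 bits: 010000101
Invert: 101111010
Add 1:  101111011 = 379
(Check: 2^9 - 133 = 512 - 133 = 379.)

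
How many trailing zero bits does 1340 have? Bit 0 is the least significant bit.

2

1340 = 10100111100
Trailing zeros: 2, so the lowest set bit is bit 2 (value 4).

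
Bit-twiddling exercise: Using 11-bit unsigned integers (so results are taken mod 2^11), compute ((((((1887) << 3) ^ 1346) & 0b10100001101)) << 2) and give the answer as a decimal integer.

1887 = 11101011111
→ << 3 (mod 2^11) → 01011111000 = 760
1346 = 10101000010
→ ^ → 11110111010 = 1978
0b10100001101 = 10100001101
→ & → 10100001000 = 1288
→ << 2 (mod 2^11) → 10000100000 = 1056

1056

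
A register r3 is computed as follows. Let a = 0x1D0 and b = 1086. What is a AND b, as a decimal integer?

0x1D0 = 00111010000
1086 = 10000111110
AND → 00000010000 = 16

16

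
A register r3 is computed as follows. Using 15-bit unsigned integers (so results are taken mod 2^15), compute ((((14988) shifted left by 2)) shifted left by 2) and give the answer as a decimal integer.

14988 = 011101010001100
→ shifted left by 2 (mod 2^15) → 110101000110000 = 27184
→ shifted left by 2 (mod 2^15) → 010100011000000 = 10432

10432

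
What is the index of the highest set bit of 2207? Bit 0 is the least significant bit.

2207 = 100010011111
The topmost 1 is at position 11 (since 2^11 = 2048 ≤ 2207 < 4096).

11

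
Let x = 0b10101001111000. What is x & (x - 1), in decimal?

10864

x = 10101001111000 = 10872
x - 1 = 10101001110111
AND   = 10101001110000 = 10864
(x & (x - 1) clears the lowest set bit of x.)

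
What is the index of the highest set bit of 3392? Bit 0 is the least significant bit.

11

3392 = 110101000000
The topmost 1 is at position 11 (since 2^11 = 2048 ≤ 3392 < 4096).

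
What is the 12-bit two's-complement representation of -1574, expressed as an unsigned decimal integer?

1574 in 12 bits: 011000100110
Invert: 100111011001
Add 1:  100111011010 = 2522
(Check: 2^12 - 1574 = 4096 - 1574 = 2522.)

2522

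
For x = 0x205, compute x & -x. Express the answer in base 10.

1

x = 1000000101 = 517
-x (two's complement) = …0111111011
AND   = 0000000001 = 1
(x & -x isolates the lowest set bit of x.)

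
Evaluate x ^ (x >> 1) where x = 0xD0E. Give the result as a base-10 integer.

x = 110100001110 = 3342
x>>1 = 011010000111
XOR  = 101110001001 = 2953
(x ^ (x >> 1) gives the standard binary-reflected Gray code of x.)

2953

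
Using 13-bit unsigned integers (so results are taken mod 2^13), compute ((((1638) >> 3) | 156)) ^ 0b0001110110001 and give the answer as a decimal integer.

1638 = 0011001100110
→ >> 3 → 0000011001100 = 204
156 = 0000010011100
→ | → 0000011011100 = 220
0b0001110110001 = 0001110110001
→ ^ → 0001101101101 = 877

877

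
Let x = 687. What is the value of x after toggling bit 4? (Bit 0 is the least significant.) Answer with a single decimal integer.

703

x = 1010101111
bit 4 is currently 0; toggle it via x ^ (1 << 4) = x ^ 16
→ 1010111111 = 703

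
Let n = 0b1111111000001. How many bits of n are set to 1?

n = 1111111000001
Count the 1s: 1 + 1 + 1 + 1 + 1 + 1 + 1 + 1 = 8

8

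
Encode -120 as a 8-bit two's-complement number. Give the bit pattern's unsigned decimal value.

120 in 8 bits: 01111000
Invert: 10000111
Add 1:  10001000 = 136
(Check: 2^8 - 120 = 256 - 120 = 136.)

136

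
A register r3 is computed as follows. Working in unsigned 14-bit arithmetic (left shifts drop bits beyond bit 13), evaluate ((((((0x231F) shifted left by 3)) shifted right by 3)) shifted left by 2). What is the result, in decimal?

0x231F = 10001100011111
→ shifted left by 3 (mod 2^14) → 01100011111000 = 6392
→ shifted right by 3 → 00001100011111 = 799
→ shifted left by 2 (mod 2^14) → 00110001111100 = 3196

3196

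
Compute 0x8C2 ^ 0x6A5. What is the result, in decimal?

0x8C2 = 100011000010
0x6A5 = 011010100101
XOR → 111001100111 = 3687

3687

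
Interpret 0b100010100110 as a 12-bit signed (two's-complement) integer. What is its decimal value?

-1882

pattern = 100010100110 (MSB is 1 ⇒ negative)
Invert: 011101011001, add 1 → 011101011010 = 1882, so the value is -1882.
(Equivalently: 2214 - 2^12 = 2214 - 4096 = -1882.)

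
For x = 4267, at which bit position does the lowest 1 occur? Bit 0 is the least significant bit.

0

4267 = 1000010101011
Trailing zeros: 0, so the lowest set bit is bit 0 (value 1).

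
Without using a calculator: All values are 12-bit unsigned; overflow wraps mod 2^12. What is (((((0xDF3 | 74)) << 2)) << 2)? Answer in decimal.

4016

0xDF3 = 110111110011
74 = 000001001010
→ | → 110111111011 = 3579
→ << 2 (mod 2^12) → 011111101100 = 2028
→ << 2 (mod 2^12) → 111110110000 = 4016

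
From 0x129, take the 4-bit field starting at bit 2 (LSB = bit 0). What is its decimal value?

10

v = 0100101001
Shift right by 2: 01001010
Mask low 4 bits: 1010 = 10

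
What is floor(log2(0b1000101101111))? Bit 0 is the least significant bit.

12

0b1000101101111 = 1000101101111
The topmost 1 is at position 12 (since 2^12 = 4096 ≤ 4463 < 8192).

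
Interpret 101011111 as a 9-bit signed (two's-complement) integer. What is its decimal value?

pattern = 101011111 (MSB is 1 ⇒ negative)
Invert: 010100000, add 1 → 010100001 = 161, so the value is -161.
(Equivalently: 351 - 2^9 = 351 - 512 = -161.)

-161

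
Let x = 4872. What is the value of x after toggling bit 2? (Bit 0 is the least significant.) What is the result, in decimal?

x = 01001100001000
bit 2 is currently 0; toggle it via x ^ (1 << 2) = x ^ 4
→ 01001100001100 = 4876

4876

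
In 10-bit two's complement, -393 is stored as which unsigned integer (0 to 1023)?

631

393 in 10 bits: 0110001001
Invert: 1001110110
Add 1:  1001110111 = 631
(Check: 2^10 - 393 = 1024 - 393 = 631.)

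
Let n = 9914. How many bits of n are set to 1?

9914 = 10011010111010
Count the 1s: 1 + 1 + 1 + 1 + 1 + 1 + 1 + 1 = 8

8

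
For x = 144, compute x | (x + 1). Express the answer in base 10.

x = 10010000 = 144
x + 1 = 10010001
OR    = 10010001 = 145
(x | (x + 1) sets the lowest cleared bit.)

145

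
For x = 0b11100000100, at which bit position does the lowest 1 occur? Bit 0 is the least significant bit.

2

0b11100000100 = 11100000100
Trailing zeros: 2, so the lowest set bit is bit 2 (value 4).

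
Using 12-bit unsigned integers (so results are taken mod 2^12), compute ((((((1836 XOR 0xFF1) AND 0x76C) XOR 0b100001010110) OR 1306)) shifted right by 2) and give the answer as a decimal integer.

838

1836 = 011100101100
0xFF1 = 111111110001
→ XOR → 100011011101 = 2269
0x76C = 011101101100
→ AND → 000001001100 = 76
0b100001010110 = 100001010110
→ XOR → 100000011010 = 2074
1306 = 010100011010
→ OR → 110100011010 = 3354
→ shifted right by 2 → 001101000110 = 838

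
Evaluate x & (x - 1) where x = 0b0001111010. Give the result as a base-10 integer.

x = 1111010 = 122
x - 1 = 1111001
AND   = 1111000 = 120
(x & (x - 1) clears the lowest set bit of x.)

120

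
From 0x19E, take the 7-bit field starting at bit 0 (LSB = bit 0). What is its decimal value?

30

v = 00110011110
Shift right by 0: 00110011110
Mask low 7 bits: 0011110 = 30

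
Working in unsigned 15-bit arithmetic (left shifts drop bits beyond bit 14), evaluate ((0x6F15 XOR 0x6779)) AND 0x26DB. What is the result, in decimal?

72

0x6F15 = 110111100010101
0x6779 = 110011101111001
→ XOR → 000100001101100 = 2156
0x26DB = 010011011011011
→ AND → 000000001001000 = 72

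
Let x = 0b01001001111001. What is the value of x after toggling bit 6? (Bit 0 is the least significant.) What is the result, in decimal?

4665

x = 01001001111001
bit 6 is currently 1; toggle it via x ^ (1 << 6) = x ^ 64
→ 01001000111001 = 4665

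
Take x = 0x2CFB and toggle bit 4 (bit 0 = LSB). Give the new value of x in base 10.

x = 10110011111011
bit 4 is currently 1; toggle it via x ^ (1 << 4) = x ^ 16
→ 10110011101011 = 11499

11499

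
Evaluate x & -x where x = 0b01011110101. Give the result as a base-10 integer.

1

x = 1011110101 = 757
-x (two's complement) = …0100001011
AND   = 0000000001 = 1
(x & -x isolates the lowest set bit of x.)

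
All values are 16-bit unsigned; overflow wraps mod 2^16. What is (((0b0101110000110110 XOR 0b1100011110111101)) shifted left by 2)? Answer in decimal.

28204

0b0101110000110110 = 0101110000110110
0b1100011110111101 = 1100011110111101
→ XOR → 1001101110001011 = 39819
→ shifted left by 2 (mod 2^16) → 0110111000101100 = 28204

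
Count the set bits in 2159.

2159 = 100001101111
Count the 1s: 1 + 1 + 1 + 1 + 1 + 1 + 1 = 7

7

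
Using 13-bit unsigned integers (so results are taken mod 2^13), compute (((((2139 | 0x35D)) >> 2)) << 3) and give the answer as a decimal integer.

2139 = 0100001011011
0x35D = 0001101011101
→ | → 0101101011111 = 2911
→ >> 2 → 0001011010111 = 727
→ << 3 (mod 2^13) → 1011010111000 = 5816

5816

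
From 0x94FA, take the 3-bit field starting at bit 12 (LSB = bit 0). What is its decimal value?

1

v = 1001010011111010
Shift right by 12: 1001
Mask low 3 bits: 001 = 1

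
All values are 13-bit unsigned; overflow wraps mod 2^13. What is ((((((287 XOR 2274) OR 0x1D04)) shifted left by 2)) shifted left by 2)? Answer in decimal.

287 = 0000100011111
2274 = 0100011100010
→ XOR → 0100111111101 = 2557
0x1D04 = 1110100000100
→ OR → 1110111111101 = 7677
→ shifted left by 2 (mod 2^13) → 1011111110100 = 6132
→ shifted left by 2 (mod 2^13) → 1111111010000 = 8144

8144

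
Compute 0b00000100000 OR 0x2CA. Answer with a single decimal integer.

a = 0000100000
0x2CA = 1011001010
 OR → 1011101010 = 746

746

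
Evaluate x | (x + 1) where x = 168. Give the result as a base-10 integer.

169

x = 10101000 = 168
x + 1 = 10101001
OR    = 10101001 = 169
(x | (x + 1) sets the lowest cleared bit.)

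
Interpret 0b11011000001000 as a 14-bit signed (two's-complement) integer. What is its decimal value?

pattern = 11011000001000 (MSB is 1 ⇒ negative)
Invert: 00100111110111, add 1 → 00100111111000 = 2552, so the value is -2552.
(Equivalently: 13832 - 2^14 = 13832 - 16384 = -2552.)

-2552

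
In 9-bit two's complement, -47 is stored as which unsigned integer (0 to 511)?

47 in 9 bits: 000101111
Invert: 111010000
Add 1:  111010001 = 465
(Check: 2^9 - 47 = 512 - 47 = 465.)

465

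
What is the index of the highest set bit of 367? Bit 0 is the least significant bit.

8

367 = 101101111
The topmost 1 is at position 8 (since 2^8 = 256 ≤ 367 < 512).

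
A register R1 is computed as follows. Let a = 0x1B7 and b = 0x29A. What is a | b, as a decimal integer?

959

0x1B7 = 0110110111
0x29A = 1010011010
 OR → 1110111111 = 959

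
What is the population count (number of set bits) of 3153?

3153 = 110001010001
Count the 1s: 1 + 1 + 1 + 1 + 1 = 5

5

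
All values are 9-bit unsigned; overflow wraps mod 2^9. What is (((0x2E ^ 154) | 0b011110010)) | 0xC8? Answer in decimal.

254

0x2E = 000101110
154 = 010011010
→ ^ → 010110100 = 180
0b011110010 = 011110010
→ | → 011110110 = 246
0xC8 = 011001000
→ | → 011111110 = 254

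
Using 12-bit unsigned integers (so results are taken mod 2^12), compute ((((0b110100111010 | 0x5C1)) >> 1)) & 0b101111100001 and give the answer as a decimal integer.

737

0b110100111010 = 110100111010
0x5C1 = 010111000001
→ | → 110111111011 = 3579
→ >> 1 → 011011111101 = 1789
0b101111100001 = 101111100001
→ & → 001011100001 = 737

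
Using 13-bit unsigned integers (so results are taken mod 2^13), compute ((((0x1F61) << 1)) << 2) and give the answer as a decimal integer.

0x1F61 = 1111101100001
→ << 1 (mod 2^13) → 1111011000010 = 7874
→ << 2 (mod 2^13) → 1101100001000 = 6920

6920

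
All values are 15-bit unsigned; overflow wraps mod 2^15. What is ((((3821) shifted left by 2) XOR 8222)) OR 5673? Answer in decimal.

3821 = 000111011101101
→ shifted left by 2 (mod 2^15) → 011101110110100 = 15284
8222 = 010000000011110
→ XOR → 001101110101010 = 7082
5673 = 001011000101001
→ OR → 001111110101011 = 8107

8107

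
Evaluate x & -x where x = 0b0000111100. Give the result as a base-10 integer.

x = 111100 = 60
-x (two's complement) = …000100
AND   = 000100 = 4
(x & -x isolates the lowest set bit of x.)

4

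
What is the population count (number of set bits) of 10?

2

10 = 1010
Count the 1s: 1 + 1 = 2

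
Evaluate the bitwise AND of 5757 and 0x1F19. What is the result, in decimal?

5757 = 1011001111101
0x1F19 = 1111100011001
AND → 1011000011001 = 5657

5657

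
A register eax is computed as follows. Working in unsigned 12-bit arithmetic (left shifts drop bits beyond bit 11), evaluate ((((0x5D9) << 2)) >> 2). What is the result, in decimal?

473

0x5D9 = 010111011001
→ << 2 (mod 2^12) → 011101100100 = 1892
→ >> 2 → 000111011001 = 473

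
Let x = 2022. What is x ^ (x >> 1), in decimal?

1045

x = 11111100110 = 2022
x>>1 = 01111110011
XOR  = 10000010101 = 1045
(x ^ (x >> 1) gives the standard binary-reflected Gray code of x.)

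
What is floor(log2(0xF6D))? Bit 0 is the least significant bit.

0xF6D = 111101101101
The topmost 1 is at position 11 (since 2^11 = 2048 ≤ 3949 < 4096).

11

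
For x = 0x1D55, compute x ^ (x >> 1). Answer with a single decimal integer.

x = 1110101010101 = 7509
x>>1 = 0111010101010
XOR  = 1001111111111 = 5119
(x ^ (x >> 1) gives the standard binary-reflected Gray code of x.)

5119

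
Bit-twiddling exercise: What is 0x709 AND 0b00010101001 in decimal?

9

0x709 = 11100001001
b = 00010101001
AND → 00000001001 = 9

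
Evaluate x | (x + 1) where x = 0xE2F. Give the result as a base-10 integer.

x = 111000101111 = 3631
x + 1 = 111000110000
OR    = 111000111111 = 3647
(x | (x + 1) sets the lowest cleared bit.)

3647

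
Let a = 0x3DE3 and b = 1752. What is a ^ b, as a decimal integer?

15163

0x3DE3 = 11110111100011
1752 = 00011011011000
XOR → 11101100111011 = 15163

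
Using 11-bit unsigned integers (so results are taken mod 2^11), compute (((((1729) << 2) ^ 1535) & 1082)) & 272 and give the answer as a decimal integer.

16

1729 = 11011000001
→ << 2 (mod 2^11) → 01100000100 = 772
1535 = 10111111111
→ ^ → 11011111011 = 1787
1082 = 10000111010
→ & → 10000111010 = 1082
272 = 00100010000
→ & → 00000010000 = 16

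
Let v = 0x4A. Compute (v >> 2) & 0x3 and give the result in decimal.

2

v = 001001010
Shift right by 2: 0010010
Mask low 2 bits: 10 = 2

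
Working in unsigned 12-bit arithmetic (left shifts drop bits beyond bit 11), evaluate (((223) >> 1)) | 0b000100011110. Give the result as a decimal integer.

383

223 = 000011011111
→ >> 1 → 000001101111 = 111
0b000100011110 = 000100011110
→ | → 000101111111 = 383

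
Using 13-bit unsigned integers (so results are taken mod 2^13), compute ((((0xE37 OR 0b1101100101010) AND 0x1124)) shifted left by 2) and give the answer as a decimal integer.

1168

0xE37 = 0111000110111
0b1101100101010 = 1101100101010
→ OR → 1111100111111 = 7999
0x1124 = 1000100100100
→ AND → 1000100100100 = 4388
→ shifted left by 2 (mod 2^13) → 0010010010000 = 1168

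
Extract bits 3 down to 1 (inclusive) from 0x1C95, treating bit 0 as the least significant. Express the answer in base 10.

2

v = 001110010010101
Shift right by 1: 00111001001010
Mask low 3 bits: 010 = 2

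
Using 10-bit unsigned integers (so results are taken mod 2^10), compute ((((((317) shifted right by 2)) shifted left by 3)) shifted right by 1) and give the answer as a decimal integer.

316

317 = 0100111101
→ shifted right by 2 → 0001001111 = 79
→ shifted left by 3 (mod 2^10) → 1001111000 = 632
→ shifted right by 1 → 0100111100 = 316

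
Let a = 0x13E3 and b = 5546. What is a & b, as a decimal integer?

0x13E3 = 1001111100011
5546 = 1010110101010
AND → 1000110100010 = 4514

4514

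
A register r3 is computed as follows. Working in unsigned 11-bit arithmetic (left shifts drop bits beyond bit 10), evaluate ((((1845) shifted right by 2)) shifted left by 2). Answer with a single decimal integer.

1844

1845 = 11100110101
→ shifted right by 2 → 00111001101 = 461
→ shifted left by 2 (mod 2^11) → 11100110100 = 1844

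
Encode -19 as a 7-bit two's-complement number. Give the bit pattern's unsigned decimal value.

19 in 7 bits: 0010011
Invert: 1101100
Add 1:  1101101 = 109
(Check: 2^7 - 19 = 128 - 19 = 109.)

109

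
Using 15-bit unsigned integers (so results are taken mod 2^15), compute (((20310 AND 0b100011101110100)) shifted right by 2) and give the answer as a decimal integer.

4565

20310 = 100111101010110
0b100011101110100 = 100011101110100
→ AND → 100011101010100 = 18260
→ shifted right by 2 → 001000111010101 = 4565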